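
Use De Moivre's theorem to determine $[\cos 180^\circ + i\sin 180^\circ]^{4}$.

By De Moivre: z^n = r^n(cos(nθ) + i sin(nθ))
= 1^4(cos(4*180°) + i sin(4*180°))
= 1(cos 0° + i sin 0°)
= 1


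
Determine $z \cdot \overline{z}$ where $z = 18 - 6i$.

z * conjugate(z) = |z|^2 = a^2 + b^2
= 18^2 + (-6)^2 = 360


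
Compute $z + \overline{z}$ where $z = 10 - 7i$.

z + conjugate(z) = (a + bi) + (a - bi) = 2a
= 2 * 10 = 20


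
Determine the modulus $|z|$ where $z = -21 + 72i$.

|z| = sqrt(a^2 + b^2) = sqrt((-21)^2 + 72^2) = sqrt(5625) = 75


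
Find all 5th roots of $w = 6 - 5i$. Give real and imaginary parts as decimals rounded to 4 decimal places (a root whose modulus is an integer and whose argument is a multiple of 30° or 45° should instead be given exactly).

|w| = sqrt(61) ≈ 7.810250, arg(w) ≈ 320.194429°
Root modulus = sqrt(61)^(1/5) ≈ 1.508457
Root arguments: θ_k = (arg(w) + 360°k)/5 for k = 0, 1, ..., 4
Compute each root as (root modulus)(cos θ_k + i sin θ_k) using full-precision intermediates, then round to 4 decimal places.
Roots: 0.6603 + 1.3562i, -1.0858 + 1.0471i, -1.3314 - 0.7091i, 0.2629 - 1.4854i, 1.4939 - 0.2089i


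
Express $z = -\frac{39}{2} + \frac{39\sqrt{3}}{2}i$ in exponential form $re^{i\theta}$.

r = |z| = sqrt((-39/2)^2 + (39*sqrt(3)/2)^2) = sqrt(1521/4 + 4563/4) = sqrt(1521) = 39
θ = arctan(b/a) = arctan(33.775/-19.5) (quadrant-adjusted) = 120° = 2π/3
z = 39e^(i*2π/3)


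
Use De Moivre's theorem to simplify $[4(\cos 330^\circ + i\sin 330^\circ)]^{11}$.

By De Moivre: z^n = r^n(cos(nθ) + i sin(nθ))
= 4^11(cos(11*330°) + i sin(11*330°))
= 4194304(cos 30° + i sin 30°)
= 2097152*sqrt(3) + 2097152i


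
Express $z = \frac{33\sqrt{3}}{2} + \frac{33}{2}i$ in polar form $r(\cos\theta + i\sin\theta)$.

r = |z| = sqrt(a^2 + b^2) = sqrt((33*sqrt(3)/2)^2 + (33/2)^2) = sqrt(3267/4 + 1089/4) = sqrt(1089) = 33
θ = arctan(b/a) = arctan(16.5/28.5788) (quadrant-adjusted) = 30°
z = 33(cos 30° + i sin 30°)


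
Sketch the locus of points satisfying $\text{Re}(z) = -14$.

Re(z) = x where z = x + yi; the equation x = -14 is satisfied by all points with that x-coordinate
Locus: Vertical line x = -14


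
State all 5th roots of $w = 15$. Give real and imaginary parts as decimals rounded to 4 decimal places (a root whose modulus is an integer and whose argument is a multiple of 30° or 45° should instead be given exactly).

|w| = 15, arg(w) = 0°
Root modulus = 15^(1/5) ≈ 1.718772
Root arguments: θ_k = (0° + 360°k)/5 for k = 0, 1, ..., 4
Compute each root as (root modulus)(cos θ_k + i sin θ_k) using full-precision intermediates, then round to 4 decimal places.
Roots: 1.7188, 0.5311 + 1.6346i, -1.3905 + 1.0103i, -1.3905 - 1.0103i, 0.5311 - 1.6346i


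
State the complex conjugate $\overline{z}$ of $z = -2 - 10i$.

If z = a + bi, then conjugate(z) = a - bi
conjugate(-2 - 10i) = -2 + 10i


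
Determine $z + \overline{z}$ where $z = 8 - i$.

z + conjugate(z) = (a + bi) + (a - bi) = 2a
= 2 * 8 = 16


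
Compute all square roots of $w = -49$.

|w| = 49, arg(w) = 180°
Root modulus = 49^(1/2) = 7
Root arguments: θ_k = (180° + 360°k)/2 for k = 0, 1, ..., 1
Roots: 7i, -7i


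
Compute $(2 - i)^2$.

(a + bi)^2 = a^2 - b^2 + 2abi
= 2^2 - (-1)^2 + 2*2*(-1)i
= 3 - 4i


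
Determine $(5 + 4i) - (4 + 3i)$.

(5 - 4) + (4 - 3)i = 1 + i


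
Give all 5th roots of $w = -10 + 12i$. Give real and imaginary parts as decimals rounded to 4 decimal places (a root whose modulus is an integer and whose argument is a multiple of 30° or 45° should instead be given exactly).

|w| = sqrt(244) ≈ 15.620499, arg(w) ≈ 129.805571°
Root modulus = sqrt(244)^(1/5) ≈ 1.732762
Root arguments: θ_k = (arg(w) + 360°k)/5 for k = 0, 1, ..., 4
Compute each root as (root modulus)(cos θ_k + i sin θ_k) using full-precision intermediates, then round to 4 decimal places.
Roots: 1.5579 + 0.7585i, -0.2400 + 1.7161i, -1.7062 + 0.3020i, -0.8145 - 1.5294i, 1.2028 - 1.2473i


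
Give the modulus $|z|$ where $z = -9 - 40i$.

|z| = sqrt(a^2 + b^2) = sqrt((-9)^2 + (-40)^2) = sqrt(1681) = 41


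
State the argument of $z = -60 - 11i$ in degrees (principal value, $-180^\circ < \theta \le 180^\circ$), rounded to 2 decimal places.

θ = arctan(b/a) = arctan(-11/-60) (quadrant-adjusted) = -169.61°


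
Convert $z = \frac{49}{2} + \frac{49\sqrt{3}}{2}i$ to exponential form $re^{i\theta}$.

r = |z| = sqrt((49/2)^2 + (49*sqrt(3)/2)^2) = sqrt(2401/4 + 7203/4) = sqrt(2401) = 49
θ = arctan(b/a) = arctan(42.4352/24.5) (quadrant-adjusted) = 60° = π/3
z = 49e^(i*π/3)


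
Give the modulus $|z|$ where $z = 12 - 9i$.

|z| = sqrt(a^2 + b^2) = sqrt(12^2 + (-9)^2) = sqrt(225) = 15


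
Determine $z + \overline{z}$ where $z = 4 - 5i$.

z + conjugate(z) = (a + bi) + (a - bi) = 2a
= 2 * 4 = 8


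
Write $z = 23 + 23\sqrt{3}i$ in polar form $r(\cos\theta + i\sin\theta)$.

r = |z| = sqrt(a^2 + b^2) = sqrt((23)^2 + (23*sqrt(3))^2) = sqrt(529 + 1587) = sqrt(2116) = 46
θ = arctan(b/a) = arctan(39.8372/23) (quadrant-adjusted) = 60°
z = 46(cos 60° + i sin 60°)


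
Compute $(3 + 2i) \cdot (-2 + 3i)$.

(a1*a2 - b1*b2) + (a1*b2 + b1*a2)i
= (-6 - 6) + (9 + (-4))i
= -12 + 5i


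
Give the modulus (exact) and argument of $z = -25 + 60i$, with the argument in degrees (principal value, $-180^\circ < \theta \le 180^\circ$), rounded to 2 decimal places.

|z| = sqrt((-25)^2 + 60^2) = 65
arg(z) = arctan(b/a) = arctan(60/-25) (quadrant-adjusted) = 112.62°


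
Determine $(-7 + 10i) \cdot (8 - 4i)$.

(a1*a2 - b1*b2) + (a1*b2 + b1*a2)i
= (-56 - (-40)) + (28 + 80)i
= -16 + 108i


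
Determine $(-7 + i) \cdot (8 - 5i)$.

(a1*a2 - b1*b2) + (a1*b2 + b1*a2)i
= (-56 - (-5)) + (35 + 8)i
= -51 + 43i


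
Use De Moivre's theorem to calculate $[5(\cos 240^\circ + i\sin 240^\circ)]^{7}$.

By De Moivre: z^n = r^n(cos(nθ) + i sin(nθ))
= 5^7(cos(7*240°) + i sin(7*240°))
= 78125(cos 240° + i sin 240°)
= -78125/2 - (78125*sqrt(3)/2)i


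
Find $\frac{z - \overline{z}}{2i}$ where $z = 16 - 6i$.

z - conjugate(z) = 2bi
(z - conjugate(z))/(2i) = 2bi/(2i) = b = -6


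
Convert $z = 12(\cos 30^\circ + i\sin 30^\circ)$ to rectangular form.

a = r cos θ = 12 * sqrt(3)/2 = 6*sqrt(3)
b = r sin θ = 12 * 1/2 = 6
z = 6*sqrt(3) + 6i


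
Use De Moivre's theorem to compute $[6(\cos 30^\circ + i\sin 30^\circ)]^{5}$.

By De Moivre: z^n = r^n(cos(nθ) + i sin(nθ))
= 6^5(cos(5*30°) + i sin(5*30°))
= 7776(cos 150° + i sin 150°)
= -3888*sqrt(3) + 3888i


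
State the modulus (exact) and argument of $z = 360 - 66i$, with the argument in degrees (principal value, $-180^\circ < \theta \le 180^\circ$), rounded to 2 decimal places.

|z| = sqrt(360^2 + (-66)^2) = 366
arg(z) = arctan(b/a) = arctan(-66/360) (quadrant-adjusted) = -10.39°


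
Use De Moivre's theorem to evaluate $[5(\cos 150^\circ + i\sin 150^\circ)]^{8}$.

By De Moivre: z^n = r^n(cos(nθ) + i sin(nθ))
= 5^8(cos(8*150°) + i sin(8*150°))
= 390625(cos 120° + i sin 120°)
= -390625/2 + (390625*sqrt(3)/2)i


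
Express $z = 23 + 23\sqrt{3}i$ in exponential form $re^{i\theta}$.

r = |z| = sqrt((23)^2 + (23*sqrt(3))^2) = sqrt(529 + 1587) = sqrt(2116) = 46
θ = arctan(b/a) = arctan(39.8372/23) (quadrant-adjusted) = 60° = π/3
z = 46e^(i*π/3)


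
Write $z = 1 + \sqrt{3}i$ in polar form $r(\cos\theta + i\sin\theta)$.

r = |z| = sqrt(a^2 + b^2) = sqrt((1)^2 + (sqrt(3))^2) = sqrt(1 + 3) = sqrt(4) = 2
θ = arctan(b/a) = arctan(1.7321/1) (quadrant-adjusted) = 60°
z = 2(cos 60° + i sin 60°)


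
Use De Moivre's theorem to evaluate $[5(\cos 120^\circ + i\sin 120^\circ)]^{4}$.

By De Moivre: z^n = r^n(cos(nθ) + i sin(nθ))
= 5^4(cos(4*120°) + i sin(4*120°))
= 625(cos 120° + i sin 120°)
= -625/2 + (625*sqrt(3)/2)i


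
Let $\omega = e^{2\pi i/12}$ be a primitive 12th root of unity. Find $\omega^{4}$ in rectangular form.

ω^4 = e^(2πi·4/12) = e^(i·2π/3)
= cos(2π/3) + i sin(2π/3)
= -1/2 + (sqrt(3)/2)i


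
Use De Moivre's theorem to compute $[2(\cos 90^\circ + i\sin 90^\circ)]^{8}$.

By De Moivre: z^n = r^n(cos(nθ) + i sin(nθ))
= 2^8(cos(8*90°) + i sin(8*90°))
= 256(cos 0° + i sin 0°)
= 256


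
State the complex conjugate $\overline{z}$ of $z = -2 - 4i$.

If z = a + bi, then conjugate(z) = a - bi
conjugate(-2 - 4i) = -2 + 4i


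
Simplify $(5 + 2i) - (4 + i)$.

(5 - 4) + (2 - 1)i = 1 + i


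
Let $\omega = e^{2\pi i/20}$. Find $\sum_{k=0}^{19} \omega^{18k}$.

Let ζ = ω^18 = e^(2πi·18/20). Since 20 ∤ 18, ζ ≠ 1.
Sum = Σ_{k=0}^{19} ζ^k = (ζ^20 - 1)/(ζ - 1) = (ω^{18·20} - 1)/(ζ - 1) = (1 - 1)/(ζ - 1) = 0


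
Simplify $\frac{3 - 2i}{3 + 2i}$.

Multiply numerator and denominator by conjugate (3 - 2i):
= (3 - 2i)(3 - 2i) / (3^2 + 2^2)
= (5 - 12i) / 13
= 5/13 - (12/13)i


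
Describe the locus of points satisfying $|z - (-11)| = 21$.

|z - z0| = r describes a circle centered at z0 with radius r
Here z0 = -11 and r = 21
Locus: Circle centered at (-11, 0) with radius 21


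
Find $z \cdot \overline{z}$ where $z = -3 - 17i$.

z * conjugate(z) = |z|^2 = a^2 + b^2
= (-3)^2 + (-17)^2 = 298


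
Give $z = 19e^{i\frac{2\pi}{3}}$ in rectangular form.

a = r cos θ = 19 * -1/2 = -19/2
b = r sin θ = 19 * sqrt(3)/2 = 19*sqrt(3)/2
z = -19/2 + (19*sqrt(3)/2)i


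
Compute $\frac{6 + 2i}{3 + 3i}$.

Multiply numerator and denominator by conjugate (3 - 3i):
= (6 + 2i)(3 - 3i) / (3^2 + 3^2)
= (24 - 12i) / 18
Divide through by 6: (4 - 2i) / 3
= 4/3 - (2/3)i


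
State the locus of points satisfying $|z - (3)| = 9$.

|z - z0| = r describes a circle centered at z0 with radius r
Here z0 = 3 and r = 9
Locus: Circle centered at (3, 0) with radius 9


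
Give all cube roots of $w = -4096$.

|w| = 4096, arg(w) = 180°
Root modulus = 4096^(1/3) = 16
Root arguments: θ_k = (180° + 360°k)/3 for k = 0, 1, ..., 2
Roots: 8 + 8*sqrt(3)i, -16, 8 - 8*sqrt(3)i


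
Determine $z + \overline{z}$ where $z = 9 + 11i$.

z + conjugate(z) = (a + bi) + (a - bi) = 2a
= 2 * 9 = 18


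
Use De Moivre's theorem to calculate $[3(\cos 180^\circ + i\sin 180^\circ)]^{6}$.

By De Moivre: z^n = r^n(cos(nθ) + i sin(nθ))
= 3^6(cos(6*180°) + i sin(6*180°))
= 729(cos 0° + i sin 0°)
= 729


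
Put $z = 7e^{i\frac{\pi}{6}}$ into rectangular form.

a = r cos θ = 7 * sqrt(3)/2 = 7*sqrt(3)/2
b = r sin θ = 7 * 1/2 = 7/2
z = 7*sqrt(3)/2 + (7/2)i


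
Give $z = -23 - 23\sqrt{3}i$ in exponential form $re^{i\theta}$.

r = |z| = sqrt((-23)^2 + (-23*sqrt(3))^2) = sqrt(529 + 1587) = sqrt(2116) = 46
θ = arctan(b/a) = arctan(-39.8372/-23) (quadrant-adjusted) = -120° = -2π/3
z = 46e^(-i*2π/3)


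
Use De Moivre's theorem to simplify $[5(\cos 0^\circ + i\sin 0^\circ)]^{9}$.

By De Moivre: z^n = r^n(cos(nθ) + i sin(nθ))
= 5^9(cos(9*0°) + i sin(9*0°))
= 1953125(cos 0° + i sin 0°)
= 1953125


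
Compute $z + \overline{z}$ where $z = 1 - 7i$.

z + conjugate(z) = (a + bi) + (a - bi) = 2a
= 2 * 1 = 2


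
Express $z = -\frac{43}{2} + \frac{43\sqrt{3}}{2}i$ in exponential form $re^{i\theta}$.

r = |z| = sqrt((-43/2)^2 + (43*sqrt(3)/2)^2) = sqrt(1849/4 + 5547/4) = sqrt(1849) = 43
θ = arctan(b/a) = arctan(37.2391/-21.5) (quadrant-adjusted) = 120° = 2π/3
z = 43e^(i*2π/3)


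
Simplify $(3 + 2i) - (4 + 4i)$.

(3 - 4) + (2 - 4)i = -1 - 2i


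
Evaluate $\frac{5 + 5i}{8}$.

Divisor is real, so divide each part by 8:
= 5/8 + (5/8)i


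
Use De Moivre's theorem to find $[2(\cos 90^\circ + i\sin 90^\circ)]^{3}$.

By De Moivre: z^n = r^n(cos(nθ) + i sin(nθ))
= 2^3(cos(3*90°) + i sin(3*90°))
= 8(cos 270° + i sin 270°)
= -8i


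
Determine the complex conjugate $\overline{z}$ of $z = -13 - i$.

If z = a + bi, then conjugate(z) = a - bi
conjugate(-13 - i) = -13 + i


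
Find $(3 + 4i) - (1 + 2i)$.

(3 - 1) + (4 - 2)i = 2 + 2i


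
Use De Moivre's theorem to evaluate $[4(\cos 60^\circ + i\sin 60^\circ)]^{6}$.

By De Moivre: z^n = r^n(cos(nθ) + i sin(nθ))
= 4^6(cos(6*60°) + i sin(6*60°))
= 4096(cos 0° + i sin 0°)
= 4096


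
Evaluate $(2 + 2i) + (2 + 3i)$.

(2 + 2) + (2 + 3)i = 4 + 5i


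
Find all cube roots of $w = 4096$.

|w| = 4096, arg(w) = 0°
Root modulus = 4096^(1/3) = 16
Root arguments: θ_k = (0° + 360°k)/3 for k = 0, 1, ..., 2
Roots: 16, -8 + 8*sqrt(3)i, -8 - 8*sqrt(3)i


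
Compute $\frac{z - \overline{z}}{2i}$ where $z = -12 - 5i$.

z - conjugate(z) = 2bi
(z - conjugate(z))/(2i) = 2bi/(2i) = b = -5


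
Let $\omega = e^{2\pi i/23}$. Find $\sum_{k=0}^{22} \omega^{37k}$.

Let ζ = ω^37 = e^(2πi·37/23). Since 23 ∤ 37, ζ ≠ 1.
Sum = Σ_{k=0}^{22} ζ^k = (ζ^23 - 1)/(ζ - 1) = (ω^{37·23} - 1)/(ζ - 1) = (1 - 1)/(ζ - 1) = 0


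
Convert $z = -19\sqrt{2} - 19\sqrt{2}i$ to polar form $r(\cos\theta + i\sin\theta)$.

r = |z| = sqrt(a^2 + b^2) = sqrt((-19*sqrt(2))^2 + (-19*sqrt(2))^2) = sqrt(722 + 722) = sqrt(1444) = 38
θ = arctan(b/a) = arctan(-26.8701/-26.8701) (quadrant-adjusted) = 225°
z = 38(cos 225° + i sin 225°)


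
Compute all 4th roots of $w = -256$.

|w| = 256, arg(w) = 180°
Root modulus = 256^(1/4) = 4
Root arguments: θ_k = (180° + 360°k)/4 for k = 0, 1, ..., 3
Roots: 2*sqrt(2) + 2*sqrt(2)i, -2*sqrt(2) + 2*sqrt(2)i, -2*sqrt(2) - 2*sqrt(2)i, 2*sqrt(2) - 2*sqrt(2)i


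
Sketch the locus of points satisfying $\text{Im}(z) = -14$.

Im(z) = y where z = x + yi; the equation y = -14 is satisfied by all points with that y-coordinate
Locus: Horizontal line y = -14


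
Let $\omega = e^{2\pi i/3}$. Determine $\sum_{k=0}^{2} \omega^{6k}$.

Since 3 divides 6, ω^6 = (ω^3)^2 = 1^2 = 1, so every term is 1.
Sum = 3 · 1 = 3


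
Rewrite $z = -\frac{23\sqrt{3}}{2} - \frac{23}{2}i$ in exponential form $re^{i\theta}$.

r = |z| = sqrt((-23*sqrt(3)/2)^2 + (-23/2)^2) = sqrt(1587/4 + 529/4) = sqrt(529) = 23
θ = arctan(b/a) = arctan(-11.5/-19.9186) (quadrant-adjusted) = -150° = -5π/6
z = 23e^(-i*5π/6)


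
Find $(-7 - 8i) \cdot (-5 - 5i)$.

(a1*a2 - b1*b2) + (a1*b2 + b1*a2)i
= (35 - 40) + (35 + 40)i
= -5 + 75i


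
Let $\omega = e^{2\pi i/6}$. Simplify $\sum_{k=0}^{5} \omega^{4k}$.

Let ζ = ω^4 = e^(2πi·4/6). Since 6 ∤ 4, ζ ≠ 1.
Sum = Σ_{k=0}^{5} ζ^k = (ζ^6 - 1)/(ζ - 1) = (ω^{4·6} - 1)/(ζ - 1) = (1 - 1)/(ζ - 1) = 0


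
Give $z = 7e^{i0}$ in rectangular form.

a = r cos θ = 7 * 1 = 7
b = r sin θ = 7 * 0 = 0
z = 7


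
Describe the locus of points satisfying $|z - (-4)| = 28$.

|z - z0| = r describes a circle centered at z0 with radius r
Here z0 = -4 and r = 28
Locus: Circle centered at (-4, 0) with radius 28


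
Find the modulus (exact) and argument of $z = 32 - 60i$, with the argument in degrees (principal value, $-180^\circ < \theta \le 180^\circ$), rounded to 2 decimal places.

|z| = sqrt(32^2 + (-60)^2) = 68
arg(z) = arctan(b/a) = arctan(-60/32) (quadrant-adjusted) = -61.93°


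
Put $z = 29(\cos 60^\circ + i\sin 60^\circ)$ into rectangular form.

a = r cos θ = 29 * 1/2 = 29/2
b = r sin θ = 29 * sqrt(3)/2 = 29*sqrt(3)/2
z = 29/2 + (29*sqrt(3)/2)i


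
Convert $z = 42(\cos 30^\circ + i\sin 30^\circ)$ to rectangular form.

a = r cos θ = 42 * sqrt(3)/2 = 21*sqrt(3)
b = r sin θ = 42 * 1/2 = 21
z = 21*sqrt(3) + 21i


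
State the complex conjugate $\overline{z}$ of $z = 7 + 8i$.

If z = a + bi, then conjugate(z) = a - bi
conjugate(7 + 8i) = 7 - 8i


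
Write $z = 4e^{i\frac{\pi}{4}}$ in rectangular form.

a = r cos θ = 4 * sqrt(2)/2 = 2*sqrt(2)
b = r sin θ = 4 * sqrt(2)/2 = 2*sqrt(2)
z = 2*sqrt(2) + 2*sqrt(2)i


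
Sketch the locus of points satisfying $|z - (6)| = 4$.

|z - z0| = r describes a circle centered at z0 with radius r
Here z0 = 6 and r = 4
Locus: Circle centered at (6, 0) with radius 4


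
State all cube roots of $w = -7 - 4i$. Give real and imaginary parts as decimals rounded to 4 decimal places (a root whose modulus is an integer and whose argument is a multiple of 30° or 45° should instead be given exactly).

|w| = sqrt(65) ≈ 8.062258, arg(w) ≈ 209.744881°
Root modulus = sqrt(65)^(1/3) ≈ 2.005175
Root arguments: θ_k = (arg(w) + 360°k)/3 for k = 0, 1, ..., 2
Compute each root as (root modulus)(cos θ_k + i sin θ_k) using full-precision intermediates, then round to 4 decimal places.
Roots: 0.6886 + 1.8832i, -1.9752 - 0.3453i, 1.2866 - 1.5380i


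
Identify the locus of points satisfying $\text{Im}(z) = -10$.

Im(z) = y where z = x + yi; the equation y = -10 is satisfied by all points with that y-coordinate
Locus: Horizontal line y = -10


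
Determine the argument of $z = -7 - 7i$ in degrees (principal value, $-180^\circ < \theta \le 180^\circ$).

θ = arctan(b/a) = arctan(-7/-7) (quadrant-adjusted) = -135°


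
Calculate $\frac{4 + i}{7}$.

Divisor is real, so divide each part by 7:
= 4/7 + (1/7)i


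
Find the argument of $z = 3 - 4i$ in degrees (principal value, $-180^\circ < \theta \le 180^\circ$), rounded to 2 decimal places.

θ = arctan(b/a) = arctan(-4/3) (quadrant-adjusted) = -53.13°


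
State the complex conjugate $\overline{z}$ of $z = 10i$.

If z = a + bi, then conjugate(z) = a - bi
conjugate(10i) = -10i


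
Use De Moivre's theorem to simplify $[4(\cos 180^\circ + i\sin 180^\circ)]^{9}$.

By De Moivre: z^n = r^n(cos(nθ) + i sin(nθ))
= 4^9(cos(9*180°) + i sin(9*180°))
= 262144(cos 180° + i sin 180°)
= -262144


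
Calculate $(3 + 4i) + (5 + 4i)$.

(3 + 5) + (4 + 4)i = 8 + 8i


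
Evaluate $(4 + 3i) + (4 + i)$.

(4 + 4) + (3 + 1)i = 8 + 4i


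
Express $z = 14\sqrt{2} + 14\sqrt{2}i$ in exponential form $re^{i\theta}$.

r = |z| = sqrt((14*sqrt(2))^2 + (14*sqrt(2))^2) = sqrt(392 + 392) = sqrt(784) = 28
θ = arctan(b/a) = arctan(19.799/19.799) (quadrant-adjusted) = 45° = π/4
z = 28e^(i*π/4)


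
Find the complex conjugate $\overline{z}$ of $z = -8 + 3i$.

If z = a + bi, then conjugate(z) = a - bi
conjugate(-8 + 3i) = -8 - 3i


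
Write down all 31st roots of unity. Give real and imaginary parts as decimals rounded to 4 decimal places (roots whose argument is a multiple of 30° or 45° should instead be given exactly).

ω_k = e^(2πik/31) = cos(2πk/31) + i sin(2πk/31) for k = 0, 1, ..., 30
Roots: 1, 0.9795 + 0.2013i, 0.9190 + 0.3944i, 0.8208 + 0.5713i, 0.6890 + 0.7248i, 0.5290 + 0.8486i, 0.3473 + 0.9378i, 0.1514 + 0.9885i, -0.0506 + 0.9987i, -0.2507 + 0.9681i, -0.4404 + 0.8978i, -0.6121 + 0.7908i, -0.7588 + 0.6514i, -0.8743 + 0.4853i, -0.9541 + 0.2994i, -0.9949 + 0.1012i, -0.9949 - 0.1012i, -0.9541 - 0.2994i, -0.8743 - 0.4853i, -0.7588 - 0.6514i, -0.6121 - 0.7908i, -0.4404 - 0.8978i, -0.2507 - 0.9681i, -0.0506 - 0.9987i, 0.1514 - 0.9885i, 0.3473 - 0.9378i, 0.5290 - 0.8486i, 0.6890 - 0.7248i, 0.8208 - 0.5713i, 0.9190 - 0.3944i, 0.9795 - 0.2013i


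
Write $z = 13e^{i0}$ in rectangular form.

a = r cos θ = 13 * 1 = 13
b = r sin θ = 13 * 0 = 0
z = 13


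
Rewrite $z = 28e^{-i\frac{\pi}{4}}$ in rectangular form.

a = r cos θ = 28 * sqrt(2)/2 = 14*sqrt(2)
b = r sin θ = 28 * -sqrt(2)/2 = -14*sqrt(2)
z = 14*sqrt(2) - 14*sqrt(2)i


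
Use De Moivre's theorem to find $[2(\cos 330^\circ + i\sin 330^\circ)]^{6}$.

By De Moivre: z^n = r^n(cos(nθ) + i sin(nθ))
= 2^6(cos(6*330°) + i sin(6*330°))
= 64(cos 180° + i sin 180°)
= -64


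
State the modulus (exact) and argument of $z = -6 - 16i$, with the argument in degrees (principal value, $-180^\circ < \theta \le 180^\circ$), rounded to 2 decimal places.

|z| = sqrt((-6)^2 + (-16)^2) = sqrt(292)
arg(z) = arctan(b/a) = arctan(-16/-6) (quadrant-adjusted) = -110.56°


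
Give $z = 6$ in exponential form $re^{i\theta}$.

r = |z| = sqrt((6)^2 + (0)^2) = sqrt(36 + 0) = sqrt(36) = 6
b = 0 and a > 0, so z lies on the positive real axis: θ = 0
z = 6e^(i*0) = 6


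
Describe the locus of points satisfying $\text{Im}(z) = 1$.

Im(z) = y where z = x + yi; the equation y = 1 is satisfied by all points with that y-coordinate
Locus: Horizontal line y = 1


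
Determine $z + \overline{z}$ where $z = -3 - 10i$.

z + conjugate(z) = (a + bi) + (a - bi) = 2a
= 2 * (-3) = -6


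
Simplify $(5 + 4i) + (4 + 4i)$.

(5 + 4) + (4 + 4)i = 9 + 8i


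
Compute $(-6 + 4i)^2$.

(a + bi)^2 = a^2 - b^2 + 2abi
= (-6)^2 - 4^2 + 2*(-6)*4i
= 20 - 48i


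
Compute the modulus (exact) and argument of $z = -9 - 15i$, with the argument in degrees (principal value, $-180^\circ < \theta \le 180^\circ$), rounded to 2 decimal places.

|z| = sqrt((-9)^2 + (-15)^2) = sqrt(306)
arg(z) = arctan(b/a) = arctan(-15/-9) (quadrant-adjusted) = -120.96°


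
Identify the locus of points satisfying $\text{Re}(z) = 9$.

Re(z) = x where z = x + yi; the equation x = 9 is satisfied by all points with that x-coordinate
Locus: Vertical line x = 9


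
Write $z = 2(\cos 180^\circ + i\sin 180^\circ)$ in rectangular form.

a = r cos θ = 2 * -1 = -2
b = r sin θ = 2 * 0 = 0
z = -2


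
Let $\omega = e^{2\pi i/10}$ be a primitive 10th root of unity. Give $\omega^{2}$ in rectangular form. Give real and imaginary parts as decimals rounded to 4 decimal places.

ω^2 = e^(2πi·2/10) = e^(i·2π/5)
= cos(2π/5) + i sin(2π/5)
= 0.3090 + 0.9511i


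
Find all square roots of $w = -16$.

|w| = 16, arg(w) = 180°
Root modulus = 16^(1/2) = 4
Root arguments: θ_k = (180° + 360°k)/2 for k = 0, 1, ..., 1
Roots: 4i, -4i


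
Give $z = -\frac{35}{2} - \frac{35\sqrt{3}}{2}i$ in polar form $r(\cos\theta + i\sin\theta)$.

r = |z| = sqrt(a^2 + b^2) = sqrt((-35/2)^2 + (-35*sqrt(3)/2)^2) = sqrt(1225/4 + 3675/4) = sqrt(1225) = 35
θ = arctan(b/a) = arctan(-30.3109/-17.5) (quadrant-adjusted) = 240°
z = 35(cos 240° + i sin 240°)


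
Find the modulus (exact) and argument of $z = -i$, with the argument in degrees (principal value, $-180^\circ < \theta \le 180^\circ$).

|z| = sqrt(0^2 + (-1)^2) = 1
a = 0 and b < 0, so z lies on the negative imaginary axis: arg(z) = -90°


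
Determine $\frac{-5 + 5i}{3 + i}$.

Multiply numerator and denominator by conjugate (3 - i):
= (-5 + 5i)(3 - i) / (3^2 + 1^2)
= (-10 + 20i) / 10
= -1 + 2i


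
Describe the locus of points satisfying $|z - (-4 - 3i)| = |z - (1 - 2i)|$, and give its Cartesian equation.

|z - z1| = |z - z2| means z is equidistant from z1 and z2,
i.e. the perpendicular bisector of the segment from (-4, -3) to (1, -2) (midpoint (-3/2, -5/2)).
With z = x + yi, square both sides:
(x - (-4))^2 + (y - (-3))^2 = (x - 1)^2 + (y - (-2))^2
The x^2 and y^2 terms cancel: 10x + 2y = 5 - 25 = -20
Simplify: 5x + y = -10
Locus: Perpendicular bisector of the segment from (-4, -3) to (1, -2): the line 5x + y = -10


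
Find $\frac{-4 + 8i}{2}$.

Divisor is real, so divide each part by 2:
= -2 + 4i


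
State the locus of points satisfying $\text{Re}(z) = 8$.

Re(z) = x where z = x + yi; the equation x = 8 is satisfied by all points with that x-coordinate
Locus: Vertical line x = 8


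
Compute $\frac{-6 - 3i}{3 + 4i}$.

Multiply numerator and denominator by conjugate (3 - 4i):
= (-6 - 3i)(3 - 4i) / (3^2 + 4^2)
= (-30 + 15i) / 25
Divide through by 5: (-6 + 3i) / 5
= -6/5 + (3/5)i


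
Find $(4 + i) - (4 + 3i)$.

(4 - 4) + (1 - 3)i = -2i


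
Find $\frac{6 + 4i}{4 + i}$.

Multiply numerator and denominator by conjugate (4 - i):
= (6 + 4i)(4 - i) / (4^2 + 1^2)
= (28 + 10i) / 17
= 28/17 + (10/17)i


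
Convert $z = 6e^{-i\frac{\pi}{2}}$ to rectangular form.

a = r cos θ = 6 * 0 = 0
b = r sin θ = 6 * -1 = -6
z = -6i


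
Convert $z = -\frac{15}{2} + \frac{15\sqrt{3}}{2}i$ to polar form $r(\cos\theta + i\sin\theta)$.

r = |z| = sqrt(a^2 + b^2) = sqrt((-15/2)^2 + (15*sqrt(3)/2)^2) = sqrt(225/4 + 675/4) = sqrt(225) = 15
θ = arctan(b/a) = arctan(12.9904/-7.5) (quadrant-adjusted) = 120°
z = 15(cos 120° + i sin 120°)


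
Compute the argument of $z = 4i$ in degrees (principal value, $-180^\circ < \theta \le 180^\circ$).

a = 0 and b > 0, so z lies on the positive imaginary axis: θ = 90°


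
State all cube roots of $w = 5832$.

|w| = 5832, arg(w) = 0°
Root modulus = 5832^(1/3) = 18
Root arguments: θ_k = (0° + 360°k)/3 for k = 0, 1, ..., 2
Roots: 18, -9 + 9*sqrt(3)i, -9 - 9*sqrt(3)i


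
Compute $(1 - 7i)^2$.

(a + bi)^2 = a^2 - b^2 + 2abi
= 1^2 - (-7)^2 + 2*1*(-7)i
= -48 - 14i


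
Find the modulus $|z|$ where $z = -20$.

|z| = sqrt(a^2 + b^2) = sqrt((-20)^2 + 0^2) = sqrt(400) = 20


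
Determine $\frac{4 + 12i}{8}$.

Divisor is real, so divide each part by 8:
= 1/2 + (3/2)i


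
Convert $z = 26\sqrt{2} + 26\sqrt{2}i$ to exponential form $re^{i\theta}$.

r = |z| = sqrt((26*sqrt(2))^2 + (26*sqrt(2))^2) = sqrt(1352 + 1352) = sqrt(2704) = 52
θ = arctan(b/a) = arctan(36.7696/36.7696) (quadrant-adjusted) = 45° = π/4
z = 52e^(i*π/4)


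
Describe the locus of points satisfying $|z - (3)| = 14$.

|z - z0| = r describes a circle centered at z0 with radius r
Here z0 = 3 and r = 14
Locus: Circle centered at (3, 0) with radius 14


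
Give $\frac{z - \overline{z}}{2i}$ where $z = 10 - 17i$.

z - conjugate(z) = 2bi
(z - conjugate(z))/(2i) = 2bi/(2i) = b = -17


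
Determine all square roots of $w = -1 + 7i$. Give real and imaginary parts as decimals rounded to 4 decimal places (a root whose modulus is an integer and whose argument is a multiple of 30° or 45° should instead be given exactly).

|w| = sqrt(50) ≈ 7.071068, arg(w) ≈ 98.130102°
Root modulus = sqrt(50)^(1/2) ≈ 2.659148
Root arguments: θ_k = (arg(w) + 360°k)/2 for k = 0, 1, ..., 1
Compute each root as (root modulus)(cos θ_k + i sin θ_k) using full-precision intermediates, then round to 4 decimal places.
Roots: 1.7423 + 2.0089i, -1.7423 - 2.0089i


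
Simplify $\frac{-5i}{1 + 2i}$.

Multiply numerator and denominator by conjugate (1 - 2i):
= (-5i)(1 - 2i) / (1^2 + 2^2)
= (-10 - 5i) / 5
= -2 - i


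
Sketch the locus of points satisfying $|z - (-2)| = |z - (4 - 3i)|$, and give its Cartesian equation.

|z - z1| = |z - z2| means z is equidistant from z1 and z2,
i.e. the perpendicular bisector of the segment from (-2, 0) to (4, -3) (midpoint (1, -3/2)).
With z = x + yi, square both sides:
(x - (-2))^2 + (y - 0)^2 = (x - 4)^2 + (y - (-3))^2
The x^2 and y^2 terms cancel: 12x + (-6)y = 25 - 4 = 21
Simplify: 4x - 2y = 7
Locus: Perpendicular bisector of the segment from (-2, 0) to (4, -3): the line 4x - 2y = 7


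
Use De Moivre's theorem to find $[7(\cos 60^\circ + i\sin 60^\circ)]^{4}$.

By De Moivre: z^n = r^n(cos(nθ) + i sin(nθ))
= 7^4(cos(4*60°) + i sin(4*60°))
= 2401(cos 240° + i sin 240°)
= -2401/2 - (2401*sqrt(3)/2)i


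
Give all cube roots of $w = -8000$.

|w| = 8000, arg(w) = 180°
Root modulus = 8000^(1/3) = 20
Root arguments: θ_k = (180° + 360°k)/3 for k = 0, 1, ..., 2
Roots: 10 + 10*sqrt(3)i, -20, 10 - 10*sqrt(3)i


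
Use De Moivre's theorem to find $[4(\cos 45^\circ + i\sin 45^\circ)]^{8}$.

By De Moivre: z^n = r^n(cos(nθ) + i sin(nθ))
= 4^8(cos(8*45°) + i sin(8*45°))
= 65536(cos 0° + i sin 0°)
= 65536


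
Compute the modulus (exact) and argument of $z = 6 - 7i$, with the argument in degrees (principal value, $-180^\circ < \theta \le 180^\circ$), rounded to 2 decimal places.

|z| = sqrt(6^2 + (-7)^2) = sqrt(85)
arg(z) = arctan(b/a) = arctan(-7/6) (quadrant-adjusted) = -49.40°


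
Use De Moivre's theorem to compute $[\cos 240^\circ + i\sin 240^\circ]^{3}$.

By De Moivre: z^n = r^n(cos(nθ) + i sin(nθ))
= 1^3(cos(3*240°) + i sin(3*240°))
= 1(cos 0° + i sin 0°)
= 1


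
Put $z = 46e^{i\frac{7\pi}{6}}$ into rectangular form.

a = r cos θ = 46 * -sqrt(3)/2 = -23*sqrt(3)
b = r sin θ = 46 * -1/2 = -23
z = -23*sqrt(3) - 23i


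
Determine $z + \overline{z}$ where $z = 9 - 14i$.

z + conjugate(z) = (a + bi) + (a - bi) = 2a
= 2 * 9 = 18


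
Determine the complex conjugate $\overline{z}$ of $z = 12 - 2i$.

If z = a + bi, then conjugate(z) = a - bi
conjugate(12 - 2i) = 12 + 2i


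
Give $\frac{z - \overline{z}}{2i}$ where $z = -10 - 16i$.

z - conjugate(z) = 2bi
(z - conjugate(z))/(2i) = 2bi/(2i) = b = -16


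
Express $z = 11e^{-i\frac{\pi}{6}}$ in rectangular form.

a = r cos θ = 11 * sqrt(3)/2 = 11*sqrt(3)/2
b = r sin θ = 11 * -1/2 = -11/2
z = 11*sqrt(3)/2 - (11/2)i


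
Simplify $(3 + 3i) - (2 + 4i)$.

(3 - 2) + (3 - 4)i = 1 - i


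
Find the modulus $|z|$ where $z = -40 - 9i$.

|z| = sqrt(a^2 + b^2) = sqrt((-40)^2 + (-9)^2) = sqrt(1681) = 41


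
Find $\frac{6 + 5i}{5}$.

Divisor is real, so divide each part by 5:
= 6/5 + i


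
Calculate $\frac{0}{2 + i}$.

Multiply numerator and denominator by conjugate (2 - i):
= (0)(2 - i) / (2^2 + 1^2)
= (0) / 5
= 0


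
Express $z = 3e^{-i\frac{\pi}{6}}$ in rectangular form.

a = r cos θ = 3 * sqrt(3)/2 = 3*sqrt(3)/2
b = r sin θ = 3 * -1/2 = -3/2
z = 3*sqrt(3)/2 - (3/2)i


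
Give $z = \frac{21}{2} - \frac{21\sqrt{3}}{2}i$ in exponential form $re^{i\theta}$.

r = |z| = sqrt((21/2)^2 + (-21*sqrt(3)/2)^2) = sqrt(441/4 + 1323/4) = sqrt(441) = 21
θ = arctan(b/a) = arctan(-18.1865/10.5) (quadrant-adjusted) = -60° = -π/3
z = 21e^(-i*π/3)


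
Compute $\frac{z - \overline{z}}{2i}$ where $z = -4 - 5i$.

z - conjugate(z) = 2bi
(z - conjugate(z))/(2i) = 2bi/(2i) = b = -5


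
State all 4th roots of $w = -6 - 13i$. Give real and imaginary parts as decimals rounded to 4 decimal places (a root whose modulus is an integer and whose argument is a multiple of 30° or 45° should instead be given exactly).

|w| = sqrt(205) ≈ 14.317821, arg(w) ≈ 245.224859°
Root modulus = sqrt(205)^(1/4) ≈ 1.945222
Root arguments: θ_k = (arg(w) + 360°k)/4 for k = 0, 1, ..., 3
Compute each root as (root modulus)(cos θ_k + i sin θ_k) using full-precision intermediates, then round to 4 decimal places.
Roots: 0.9340 + 1.7063i, -1.7063 + 0.9340i, -0.9340 - 1.7063i, 1.7063 - 0.9340i


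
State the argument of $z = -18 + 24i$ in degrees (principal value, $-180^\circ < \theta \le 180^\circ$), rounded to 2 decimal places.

θ = arctan(b/a) = arctan(24/-18) (quadrant-adjusted) = 126.87°


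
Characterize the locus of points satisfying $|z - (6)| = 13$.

|z - z0| = r describes a circle centered at z0 with radius r
Here z0 = 6 and r = 13
Locus: Circle centered at (6, 0) with radius 13


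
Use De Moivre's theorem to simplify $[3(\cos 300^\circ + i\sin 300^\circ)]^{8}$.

By De Moivre: z^n = r^n(cos(nθ) + i sin(nθ))
= 3^8(cos(8*300°) + i sin(8*300°))
= 6561(cos 240° + i sin 240°)
= -6561/2 - (6561*sqrt(3)/2)i


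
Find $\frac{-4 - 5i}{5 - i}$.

Multiply numerator and denominator by conjugate (5 + i):
= (-4 - 5i)(5 + i) / (5^2 + (-1)^2)
= (-15 - 29i) / 26
= -15/26 - (29/26)i


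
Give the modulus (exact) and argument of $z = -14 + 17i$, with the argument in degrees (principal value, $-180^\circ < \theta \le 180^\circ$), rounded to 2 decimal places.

|z| = sqrt((-14)^2 + 17^2) = sqrt(485)
arg(z) = arctan(b/a) = arctan(17/-14) (quadrant-adjusted) = 129.47°


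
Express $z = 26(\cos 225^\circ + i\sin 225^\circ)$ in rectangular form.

a = r cos θ = 26 * -sqrt(2)/2 = -13*sqrt(2)
b = r sin θ = 26 * -sqrt(2)/2 = -13*sqrt(2)
z = -13*sqrt(2) - 13*sqrt(2)i


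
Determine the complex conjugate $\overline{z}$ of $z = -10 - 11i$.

If z = a + bi, then conjugate(z) = a - bi
conjugate(-10 - 11i) = -10 + 11i


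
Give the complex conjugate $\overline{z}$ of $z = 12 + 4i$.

If z = a + bi, then conjugate(z) = a - bi
conjugate(12 + 4i) = 12 - 4i


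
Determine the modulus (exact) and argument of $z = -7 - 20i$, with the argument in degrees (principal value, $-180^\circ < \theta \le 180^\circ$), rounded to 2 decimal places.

|z| = sqrt((-7)^2 + (-20)^2) = sqrt(449)
arg(z) = arctan(b/a) = arctan(-20/-7) (quadrant-adjusted) = -109.29°


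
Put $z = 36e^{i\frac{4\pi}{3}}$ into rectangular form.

a = r cos θ = 36 * -1/2 = -18
b = r sin θ = 36 * -sqrt(3)/2 = -18*sqrt(3)
z = -18 - 18*sqrt(3)i


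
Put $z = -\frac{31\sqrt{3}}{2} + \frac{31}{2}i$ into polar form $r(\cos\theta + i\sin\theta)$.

r = |z| = sqrt(a^2 + b^2) = sqrt((-31*sqrt(3)/2)^2 + (31/2)^2) = sqrt(2883/4 + 961/4) = sqrt(961) = 31
θ = arctan(b/a) = arctan(15.5/-26.8468) (quadrant-adjusted) = 150°
z = 31(cos 150° + i sin 150°)


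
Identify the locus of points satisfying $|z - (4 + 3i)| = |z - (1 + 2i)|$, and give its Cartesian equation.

|z - z1| = |z - z2| means z is equidistant from z1 and z2,
i.e. the perpendicular bisector of the segment from (4, 3) to (1, 2) (midpoint (5/2, 5/2)).
With z = x + yi, square both sides:
(x - 4)^2 + (y - 3)^2 = (x - 1)^2 + (y - 2)^2
The x^2 and y^2 terms cancel: -6x + (-2)y = 5 - 25 = -20
Simplify: 3x + y = 10
Locus: Perpendicular bisector of the segment from (4, 3) to (1, 2): the line 3x + y = 10


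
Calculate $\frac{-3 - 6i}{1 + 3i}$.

Multiply numerator and denominator by conjugate (1 - 3i):
= (-3 - 6i)(1 - 3i) / (1^2 + 3^2)
= (-21 + 3i) / 10
= -21/10 + (3/10)i


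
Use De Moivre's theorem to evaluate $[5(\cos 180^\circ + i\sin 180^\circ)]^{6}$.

By De Moivre: z^n = r^n(cos(nθ) + i sin(nθ))
= 5^6(cos(6*180°) + i sin(6*180°))
= 15625(cos 0° + i sin 0°)
= 15625


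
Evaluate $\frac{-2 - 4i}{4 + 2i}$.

Multiply numerator and denominator by conjugate (4 - 2i):
= (-2 - 4i)(4 - 2i) / (4^2 + 2^2)
= (-16 - 12i) / 20
Divide through by 4: (-4 - 3i) / 5
= -4/5 - (3/5)i


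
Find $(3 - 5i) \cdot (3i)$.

(a1*a2 - b1*b2) + (a1*b2 + b1*a2)i
= (0 - (-15)) + (9 + 0)i
= 15 + 9i


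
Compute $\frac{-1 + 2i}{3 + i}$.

Multiply numerator and denominator by conjugate (3 - i):
= (-1 + 2i)(3 - i) / (3^2 + 1^2)
= (-1 + 7i) / 10
= -1/10 + (7/10)i


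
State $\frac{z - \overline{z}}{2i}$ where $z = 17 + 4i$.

z - conjugate(z) = 2bi
(z - conjugate(z))/(2i) = 2bi/(2i) = b = 4


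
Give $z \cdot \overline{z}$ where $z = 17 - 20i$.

z * conjugate(z) = |z|^2 = a^2 + b^2
= 17^2 + (-20)^2 = 689


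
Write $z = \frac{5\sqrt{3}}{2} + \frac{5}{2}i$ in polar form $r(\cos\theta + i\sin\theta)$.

r = |z| = sqrt(a^2 + b^2) = sqrt((5*sqrt(3)/2)^2 + (5/2)^2) = sqrt(75/4 + 25/4) = sqrt(25) = 5
θ = arctan(b/a) = arctan(2.5/4.3301) (quadrant-adjusted) = 30°
z = 5(cos 30° + i sin 30°)


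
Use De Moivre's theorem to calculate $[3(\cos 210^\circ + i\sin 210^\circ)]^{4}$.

By De Moivre: z^n = r^n(cos(nθ) + i sin(nθ))
= 3^4(cos(4*210°) + i sin(4*210°))
= 81(cos 120° + i sin 120°)
= -81/2 + (81*sqrt(3)/2)i


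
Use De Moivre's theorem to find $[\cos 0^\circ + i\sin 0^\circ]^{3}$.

By De Moivre: z^n = r^n(cos(nθ) + i sin(nθ))
= 1^3(cos(3*0°) + i sin(3*0°))
= 1(cos 0° + i sin 0°)
= 1


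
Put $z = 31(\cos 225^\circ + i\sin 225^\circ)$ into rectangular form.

a = r cos θ = 31 * -sqrt(2)/2 = -31*sqrt(2)/2
b = r sin θ = 31 * -sqrt(2)/2 = -31*sqrt(2)/2
z = -31*sqrt(2)/2 - (31*sqrt(2)/2)i


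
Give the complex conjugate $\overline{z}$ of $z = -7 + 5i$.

If z = a + bi, then conjugate(z) = a - bi
conjugate(-7 + 5i) = -7 - 5i


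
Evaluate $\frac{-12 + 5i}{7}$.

Divisor is real, so divide each part by 7:
= -12/7 + (5/7)i


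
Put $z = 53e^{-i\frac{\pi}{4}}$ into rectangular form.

a = r cos θ = 53 * sqrt(2)/2 = 53*sqrt(2)/2
b = r sin θ = 53 * -sqrt(2)/2 = -53*sqrt(2)/2
z = 53*sqrt(2)/2 - (53*sqrt(2)/2)i


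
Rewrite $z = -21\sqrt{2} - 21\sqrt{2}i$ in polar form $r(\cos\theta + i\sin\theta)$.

r = |z| = sqrt(a^2 + b^2) = sqrt((-21*sqrt(2))^2 + (-21*sqrt(2))^2) = sqrt(882 + 882) = sqrt(1764) = 42
θ = arctan(b/a) = arctan(-29.6985/-29.6985) (quadrant-adjusted) = 225°
z = 42(cos 225° + i sin 225°)


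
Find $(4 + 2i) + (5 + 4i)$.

(4 + 5) + (2 + 4)i = 9 + 6i


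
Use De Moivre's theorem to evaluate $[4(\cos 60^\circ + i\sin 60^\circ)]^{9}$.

By De Moivre: z^n = r^n(cos(nθ) + i sin(nθ))
= 4^9(cos(9*60°) + i sin(9*60°))
= 262144(cos 180° + i sin 180°)
= -262144


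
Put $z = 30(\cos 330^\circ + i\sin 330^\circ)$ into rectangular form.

a = r cos θ = 30 * sqrt(3)/2 = 15*sqrt(3)
b = r sin θ = 30 * -1/2 = -15
z = 15*sqrt(3) - 15i


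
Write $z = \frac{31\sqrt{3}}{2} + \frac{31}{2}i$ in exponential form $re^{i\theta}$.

r = |z| = sqrt((31*sqrt(3)/2)^2 + (31/2)^2) = sqrt(2883/4 + 961/4) = sqrt(961) = 31
θ = arctan(b/a) = arctan(15.5/26.8468) (quadrant-adjusted) = 30° = π/6
z = 31e^(i*π/6)


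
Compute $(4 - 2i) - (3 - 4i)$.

(4 - 3) + (-2 - (-4))i = 1 + 2i


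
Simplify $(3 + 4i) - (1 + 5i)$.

(3 - 1) + (4 - 5)i = 2 - i


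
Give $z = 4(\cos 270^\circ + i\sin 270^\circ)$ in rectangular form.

a = r cos θ = 4 * 0 = 0
b = r sin θ = 4 * -1 = -4
z = -4i


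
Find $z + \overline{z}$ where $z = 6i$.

z + conjugate(z) = (a + bi) + (a - bi) = 2a
= 2 * 0 = 0


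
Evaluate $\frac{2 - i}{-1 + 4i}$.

Multiply numerator and denominator by conjugate (-1 - 4i):
= (2 - i)(-1 - 4i) / ((-1)^2 + 4^2)
= (-6 - 7i) / 17
= -6/17 - (7/17)i


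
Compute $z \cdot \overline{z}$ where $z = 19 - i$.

z * conjugate(z) = |z|^2 = a^2 + b^2
= 19^2 + (-1)^2 = 362


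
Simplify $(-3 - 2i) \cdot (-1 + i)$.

(a1*a2 - b1*b2) + (a1*b2 + b1*a2)i
= (3 - (-2)) + (-3 + 2)i
= 5 - i


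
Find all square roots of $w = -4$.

|w| = 4, arg(w) = 180°
Root modulus = 4^(1/2) = 2
Root arguments: θ_k = (180° + 360°k)/2 for k = 0, 1, ..., 1
Roots: 2i, -2i


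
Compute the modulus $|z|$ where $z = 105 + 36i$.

|z| = sqrt(a^2 + b^2) = sqrt(105^2 + 36^2) = sqrt(12321) = 111


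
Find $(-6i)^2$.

(a + bi)^2 = a^2 - b^2 + 2abi
= 0^2 - (-6)^2 + 2*0*(-6)i
= -36


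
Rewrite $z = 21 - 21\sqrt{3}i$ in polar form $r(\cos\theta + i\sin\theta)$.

r = |z| = sqrt(a^2 + b^2) = sqrt((21)^2 + (-21*sqrt(3))^2) = sqrt(441 + 1323) = sqrt(1764) = 42
θ = arctan(b/a) = arctan(-36.3731/21) (quadrant-adjusted) = 300°
z = 42(cos 300° + i sin 300°)


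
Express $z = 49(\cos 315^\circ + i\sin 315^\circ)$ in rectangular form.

a = r cos θ = 49 * sqrt(2)/2 = 49*sqrt(2)/2
b = r sin θ = 49 * -sqrt(2)/2 = -49*sqrt(2)/2
z = 49*sqrt(2)/2 - (49*sqrt(2)/2)i


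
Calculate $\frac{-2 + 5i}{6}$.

Divisor is real, so divide each part by 6:
= -1/3 + (5/6)i


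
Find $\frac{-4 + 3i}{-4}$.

Divisor is real, so divide each part by -4:
= 1 - (3/4)i


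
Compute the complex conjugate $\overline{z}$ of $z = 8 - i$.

If z = a + bi, then conjugate(z) = a - bi
conjugate(8 - i) = 8 + i


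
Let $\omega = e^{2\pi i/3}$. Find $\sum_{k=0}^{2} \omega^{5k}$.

Let ζ = ω^5 = e^(2πi·5/3). Since 3 ∤ 5, ζ ≠ 1.
Sum = Σ_{k=0}^{2} ζ^k = (ζ^3 - 1)/(ζ - 1) = (ω^{5·3} - 1)/(ζ - 1) = (1 - 1)/(ζ - 1) = 0


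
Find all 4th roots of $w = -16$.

|w| = 16, arg(w) = 180°
Root modulus = 16^(1/4) = 2
Root arguments: θ_k = (180° + 360°k)/4 for k = 0, 1, ..., 3
Roots: sqrt(2) + sqrt(2)i, -sqrt(2) + sqrt(2)i, -sqrt(2) - sqrt(2)i, sqrt(2) - sqrt(2)i


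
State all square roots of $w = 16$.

|w| = 16, arg(w) = 0°
Root modulus = 16^(1/2) = 4
Root arguments: θ_k = (0° + 360°k)/2 for k = 0, 1, ..., 1
Roots: 4, -4


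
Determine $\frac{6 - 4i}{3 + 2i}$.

Multiply numerator and denominator by conjugate (3 - 2i):
= (6 - 4i)(3 - 2i) / (3^2 + 2^2)
= (10 - 24i) / 13
= 10/13 - (24/13)i


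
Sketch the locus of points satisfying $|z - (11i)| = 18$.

|z - z0| = r describes a circle centered at z0 with radius r
Here z0 = 11i and r = 18
Locus: Circle centered at (0, 11) with radius 18


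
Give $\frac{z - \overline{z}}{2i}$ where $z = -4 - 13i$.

z - conjugate(z) = 2bi
(z - conjugate(z))/(2i) = 2bi/(2i) = b = -13
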